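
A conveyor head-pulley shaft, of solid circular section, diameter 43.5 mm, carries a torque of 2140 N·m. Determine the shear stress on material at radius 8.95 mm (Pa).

J = πd⁴/32 = π(0.0435)⁴/32 = 3.515×10^-7 m⁴.
Shear stress varies linearly with radius: τ = T·r/J = 2140 × 0.00895 / 3.515×10^-7 = 5.449×10^7 Pa.

5.45e7 Pa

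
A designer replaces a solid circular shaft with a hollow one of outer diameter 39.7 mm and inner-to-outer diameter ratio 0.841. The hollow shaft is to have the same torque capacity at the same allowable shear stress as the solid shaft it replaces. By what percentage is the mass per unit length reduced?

53.5 %

Equal τ_max and T ⇒ the solid shaft needs d_s³ = d_o³(1−k⁴), so d_s = 39.7·(1−0.841⁴)^(1/3) = 31.50 mm.
Area ratio A_h/A_s = d_o²(1−k²)/d_s² = (1−k²)/(1−k⁴)^(2/3) = 0.4648.
Mass saving = 1 − 0.4648 = 53.5 %.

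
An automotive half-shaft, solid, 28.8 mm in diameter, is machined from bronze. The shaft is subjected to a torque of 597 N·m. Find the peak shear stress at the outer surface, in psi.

18500 psi

J = πd⁴/32 = π(0.0288)⁴/32 = 6.754×10^-8 m⁴.
τ_max = T·r/J = 597.0 × 0.0144 / 6.754×10^-8 = 1.273×10^8 Pa.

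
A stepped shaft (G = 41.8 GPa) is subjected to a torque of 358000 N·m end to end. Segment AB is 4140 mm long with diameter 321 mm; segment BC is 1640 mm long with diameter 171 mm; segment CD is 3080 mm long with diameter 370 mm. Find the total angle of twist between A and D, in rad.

J_AB = π(0.321)⁴/32 = 1.04×10^-3 m⁴; J_BC = π(0.171)⁴/32 = 8.39×10^-5 m⁴; J_CD = π(0.370)⁴/32 = 1.84×10^-3 m⁴.
θ = (T/G)·Σ L_i/J_i = (358000/41.8×10⁹)·(4.14/1.04×10^-3 + 1.64/8.39×10^-5 + 3.08/1.84×10^-3) = 0.2157 rad.

0.216 rad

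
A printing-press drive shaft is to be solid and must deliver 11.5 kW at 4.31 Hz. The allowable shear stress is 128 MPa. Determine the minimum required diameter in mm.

ω = 2π·4.31 = 27.08 rad/s, so T = P/ω = 11.5×10³ / 27.08 = 424.7 N·m.
For a solid shaft τ_max = 16T/(πd³), so d = (16T/(π τ_allow))^(1/3) = (16·424.7/(π·1.28×10^8))^(1/3) = 0.02566 m.

25.7 mm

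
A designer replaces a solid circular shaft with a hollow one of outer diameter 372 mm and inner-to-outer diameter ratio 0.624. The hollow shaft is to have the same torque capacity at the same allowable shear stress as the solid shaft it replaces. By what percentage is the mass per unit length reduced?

31.9 %

Equal τ_max and T ⇒ the solid shaft needs d_s³ = d_o³(1−k⁴), so d_s = 372·(1−0.624⁴)^(1/3) = 352.2 mm.
Area ratio A_h/A_s = d_o²(1−k²)/d_s² = (1−k²)/(1−k⁴)^(2/3) = 0.6814.
Mass saving = 1 − 0.6814 = 31.9 %.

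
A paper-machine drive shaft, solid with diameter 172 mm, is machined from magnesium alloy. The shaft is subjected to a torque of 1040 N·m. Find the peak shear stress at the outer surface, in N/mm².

J = πd⁴/32 = π(0.172)⁴/32 = 8.592×10^-5 m⁴.
τ_max = T·r/J = 1040 × 0.0860 / 8.592×10^-5 = 1.041×10^6 Pa.

1.04 N/mm²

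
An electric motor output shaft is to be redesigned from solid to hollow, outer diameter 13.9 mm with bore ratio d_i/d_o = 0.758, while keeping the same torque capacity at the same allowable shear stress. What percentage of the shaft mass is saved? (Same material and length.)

44.4 %

Equal τ_max and T ⇒ the solid shaft needs d_s³ = d_o³(1−k⁴), so d_s = 13.9·(1−0.758⁴)^(1/3) = 12.16 mm.
Area ratio A_h/A_s = d_o²(1−k²)/d_s² = (1−k²)/(1−k⁴)^(2/3) = 0.5557.
Mass saving = 1 − 0.5557 = 44.4 %.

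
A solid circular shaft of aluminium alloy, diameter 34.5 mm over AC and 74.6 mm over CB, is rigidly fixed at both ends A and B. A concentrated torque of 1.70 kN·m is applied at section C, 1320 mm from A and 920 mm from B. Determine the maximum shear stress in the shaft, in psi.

2930 psi

Compatibility: T_A·a/J_AC = T_B·b/J_CB with T_A + T_B = T₀.
J_AC = 1.39×10^-7 m⁴, J_CB = 3.04×10^-6 m⁴, so T_A = T₀·(J_AC/a)/((J_AC/a)+(J_CB/b)) = 52.52 N·m, T_B = 1647 N·m.
τ in each portion: τ_AC = 6.51×10^6 Pa, τ_CB = 2.02×10^7 Pa; maximum is in CB.
τ_max = T_CB·r/J = 1647·0.0373/3.04×10^-6 = 2.021×10^7 Pa.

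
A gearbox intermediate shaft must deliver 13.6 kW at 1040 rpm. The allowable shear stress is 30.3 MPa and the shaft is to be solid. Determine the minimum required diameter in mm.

ω = 2π·1040/60 = 108.9 rad/s, so T = P/ω = 13.6×10³ / 108.9 = 124.9 N·m.
For a solid shaft τ_max = 16T/(πd³), so d = (16T/(π τ_allow))^(1/3) = (16·124.9/(π·3.03×10^7))^(1/3) = 0.02758 m.

27.6 mm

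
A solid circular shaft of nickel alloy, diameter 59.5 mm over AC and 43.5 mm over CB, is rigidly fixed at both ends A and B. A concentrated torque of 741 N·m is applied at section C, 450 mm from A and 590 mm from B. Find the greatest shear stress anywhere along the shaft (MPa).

14.7 MPa

Compatibility: T_A·a/J_AC = T_B·b/J_CB with T_A + T_B = T₀.
J_AC = 1.23×10^-6 m⁴, J_CB = 3.52×10^-7 m⁴, so T_A = T₀·(J_AC/a)/((J_AC/a)+(J_CB/b)) = 608.4 N·m, T_B = 132.6 N·m.
τ in each portion: τ_AC = 1.47×10^7 Pa, τ_CB = 8.20×10^6 Pa; maximum is in AC.
τ_max = T_AC·r/J = 608.4·0.0297/1.23×10^-6 = 1.471×10^7 Pa.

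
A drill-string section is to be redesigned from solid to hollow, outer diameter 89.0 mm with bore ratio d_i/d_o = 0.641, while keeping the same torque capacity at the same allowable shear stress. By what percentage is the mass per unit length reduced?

33.4 %

Equal τ_max and T ⇒ the solid shaft needs d_s³ = d_o³(1−k⁴), so d_s = 89.0·(1−0.641⁴)^(1/3) = 83.68 mm.
Area ratio A_h/A_s = d_o²(1−k²)/d_s² = (1−k²)/(1−k⁴)^(2/3) = 0.6664.
Mass saving = 1 − 0.6664 = 33.4 %.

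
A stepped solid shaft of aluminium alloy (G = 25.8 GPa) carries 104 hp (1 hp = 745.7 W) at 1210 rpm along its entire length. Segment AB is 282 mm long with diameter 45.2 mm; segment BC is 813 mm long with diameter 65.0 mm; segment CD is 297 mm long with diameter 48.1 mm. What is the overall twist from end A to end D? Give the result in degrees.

2.33°

ω = 2π·1210/60 = 126.7 rad/s, so T = P/ω = 104×745.7 / 126.7 = 612.0 N·m.
J_AB = π(0.0452)⁴/32 = 4.10×10^-7 m⁴; J_BC = π(0.0650)⁴/32 = 1.75×10^-6 m⁴; J_CD = π(0.0481)⁴/32 = 5.26×10^-7 m⁴.
θ = (T/G)·Σ L_i/J_i = (612.0/25.8×10⁹)·(0.282/4.10×10^-7 + 0.813/1.75×10^-6 + 0.297/5.26×10^-7) = 0.04074 rad.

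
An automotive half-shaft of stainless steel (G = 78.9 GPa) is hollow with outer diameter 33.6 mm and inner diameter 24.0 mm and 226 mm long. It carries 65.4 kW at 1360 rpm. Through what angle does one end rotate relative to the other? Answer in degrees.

ω = 2π·1360/60 = 142.4 rad/s, so T = P/ω = 65.4×10³ / 142.4 = 459.2 N·m.
J = π(d_o⁴ − d_i⁴)/32 = π(0.0336⁴ − 0.0240⁴)/32 = 9.256×10^-8 m⁴.
θ = T·L/(G·J) = 459.2 × 0.226 / (78.9×10⁹ × 9.256×10^-8) = 0.01421 rad.

0.814°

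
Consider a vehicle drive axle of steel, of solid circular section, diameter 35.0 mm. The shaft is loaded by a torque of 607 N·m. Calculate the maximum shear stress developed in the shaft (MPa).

72.1 MPa

J = πd⁴/32 = π(0.0350)⁴/32 = 1.473×10^-7 m⁴.
τ_max = T·r/J = 607.0 × 0.0175 / 1.473×10^-7 = 7.210×10^7 Pa.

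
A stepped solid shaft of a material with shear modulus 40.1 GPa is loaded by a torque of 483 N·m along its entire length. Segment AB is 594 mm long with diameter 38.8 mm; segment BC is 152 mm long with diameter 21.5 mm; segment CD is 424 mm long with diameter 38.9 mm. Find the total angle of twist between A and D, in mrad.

142 mrad

J_AB = π(0.0388)⁴/32 = 2.22×10^-7 m⁴; J_BC = π(0.0215)⁴/32 = 2.10×10^-8 m⁴; J_CD = π(0.0389)⁴/32 = 2.25×10^-7 m⁴.
θ = (T/G)·Σ L_i/J_i = (483.0/40.1×10⁹)·(0.594/2.22×10^-7 + 0.152/2.10×10^-8 + 0.424/2.25×10^-7) = 0.1421 rad.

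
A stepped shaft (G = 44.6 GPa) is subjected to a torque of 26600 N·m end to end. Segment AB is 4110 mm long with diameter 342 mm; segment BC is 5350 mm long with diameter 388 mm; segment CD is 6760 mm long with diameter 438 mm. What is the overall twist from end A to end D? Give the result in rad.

J_AB = π(0.342)⁴/32 = 1.34×10^-3 m⁴; J_BC = π(0.388)⁴/32 = 2.22×10^-3 m⁴; J_CD = π(0.438)⁴/32 = 3.61×10^-3 m⁴.
θ = (T/G)·Σ L_i/J_i = (26600/44.6×10⁹)·(4.11/1.34×10^-3 + 5.35/2.22×10^-3 + 6.76/3.61×10^-3) = 4.375×10^-3 rad.

0.00437 rad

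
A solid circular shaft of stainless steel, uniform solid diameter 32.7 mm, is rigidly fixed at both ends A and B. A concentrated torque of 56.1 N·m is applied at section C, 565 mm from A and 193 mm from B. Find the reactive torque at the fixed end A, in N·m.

14.3 N·m

With uniform GJ and both ends fixed, compatibility θ_AC = θ_CB gives T_A·a = T_B·b, together with T_A + T_B = T₀.
T_A = T₀·b/(a+b) = 56.10·193/758.0 = 14.28 N·m; T_B = 41.82 N·m.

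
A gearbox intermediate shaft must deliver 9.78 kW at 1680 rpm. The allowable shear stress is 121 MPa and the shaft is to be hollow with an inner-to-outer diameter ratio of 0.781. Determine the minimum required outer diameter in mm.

15.5 mm

ω = 2π·1680/60 = 175.9 rad/s, so T = P/ω = 9.78×10³ / 175.9 = 55.59 N·m.
For a hollow shaft with d_i/d_o = 0.781: τ_max = 16T/(π d_o³ (1−k⁴)), so d_o = [16T/(π τ_allow (1−k⁴))]^(1/3) = [16·55.59/(π·1.21×10^8·0.6279)]^(1/3) = 0.01550 m.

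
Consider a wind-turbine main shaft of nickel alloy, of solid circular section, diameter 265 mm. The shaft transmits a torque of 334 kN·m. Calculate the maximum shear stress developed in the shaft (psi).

J = πd⁴/32 = π(0.265)⁴/32 = 4.842×10^-4 m⁴.
τ_max = T·r/J = 334000 × 0.133 / 4.842×10^-4 = 9.141×10^7 Pa.

13300 psi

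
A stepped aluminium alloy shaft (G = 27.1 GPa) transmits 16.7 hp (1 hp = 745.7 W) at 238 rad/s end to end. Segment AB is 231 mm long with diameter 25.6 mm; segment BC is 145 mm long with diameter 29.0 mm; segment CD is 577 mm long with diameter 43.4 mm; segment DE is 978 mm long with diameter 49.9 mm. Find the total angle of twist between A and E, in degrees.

1.20°

ω = 238 rad/s, so T = P/ω = 16.7×745.7 / 238.0 = 52.32 N·m.
J_AB = π(0.0256)⁴/32 = 4.22×10^-8 m⁴; J_BC = π(0.0290)⁴/32 = 6.94×10^-8 m⁴; J_CD = π(0.0434)⁴/32 = 3.48×10^-7 m⁴; J_DE = π(0.0499)⁴/32 = 6.09×10^-7 m⁴.
θ = (T/G)·Σ L_i/J_i = (52.32/27.1×10⁹)·(0.231/4.22×10^-8 + 0.145/6.94×10^-8 + 0.577/3.48×10^-7 + 0.978/6.09×10^-7) = 0.02091 rad.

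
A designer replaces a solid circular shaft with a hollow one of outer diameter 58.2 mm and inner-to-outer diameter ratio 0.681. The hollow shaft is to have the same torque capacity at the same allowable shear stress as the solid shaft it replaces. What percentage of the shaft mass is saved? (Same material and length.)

37.0 %

Equal τ_max and T ⇒ the solid shaft needs d_s³ = d_o³(1−k⁴), so d_s = 58.2·(1−0.681⁴)^(1/3) = 53.69 mm.
Area ratio A_h/A_s = d_o²(1−k²)/d_s² = (1−k²)/(1−k⁴)^(2/3) = 0.6302.
Mass saving = 1 − 0.6302 = 37.0 %.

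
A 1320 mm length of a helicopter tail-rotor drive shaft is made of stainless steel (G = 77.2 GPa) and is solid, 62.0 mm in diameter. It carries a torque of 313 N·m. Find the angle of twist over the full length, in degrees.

0.211°

J = πd⁴/32 = π(0.0620)⁴/32 = 1.451×10^-6 m⁴.
θ = T·L/(G·J) = 313.0 × 1.32 / (77.2×10⁹ × 1.451×10^-6) = 3.689×10^-3 rad.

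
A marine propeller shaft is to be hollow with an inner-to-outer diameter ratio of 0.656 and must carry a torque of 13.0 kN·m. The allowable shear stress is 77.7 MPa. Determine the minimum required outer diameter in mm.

102 mm

For a hollow shaft with d_i/d_o = 0.656: τ_max = 16T/(π d_o³ (1−k⁴)), so d_o = [16T/(π τ_allow (1−k⁴))]^(1/3) = [16·13000/(π·7.77×10^7·0.8148)]^(1/3) = 0.1015 m.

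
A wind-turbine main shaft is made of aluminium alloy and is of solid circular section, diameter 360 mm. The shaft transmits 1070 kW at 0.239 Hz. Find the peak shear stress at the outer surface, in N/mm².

77.8 N/mm²

ω = 2π·0.239 = 1.502 rad/s, so T = P/ω = 1070×10³ / 1.502 = 712500 N·m.
J = πd⁴/32 = π(0.360)⁴/32 = 1.649×10^-3 m⁴.
τ_max = T·r/J = 712500 × 0.180 / 1.649×10^-3 = 7.778×10^7 Pa.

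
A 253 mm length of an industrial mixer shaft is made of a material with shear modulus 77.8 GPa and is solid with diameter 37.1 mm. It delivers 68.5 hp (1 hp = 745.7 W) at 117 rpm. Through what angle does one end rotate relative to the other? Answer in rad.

ω = 2π·117/60 = 12.25 rad/s, so T = P/ω = 68.5×745.7 / 12.25 = 4169 N·m.
J = πd⁴/32 = π(0.0371)⁴/32 = 1.860×10^-7 m⁴.
θ = T·L/(G·J) = 4169 × 0.253 / (77.8×10⁹ × 1.860×10^-7) = 0.07289 rad.

0.0729 rad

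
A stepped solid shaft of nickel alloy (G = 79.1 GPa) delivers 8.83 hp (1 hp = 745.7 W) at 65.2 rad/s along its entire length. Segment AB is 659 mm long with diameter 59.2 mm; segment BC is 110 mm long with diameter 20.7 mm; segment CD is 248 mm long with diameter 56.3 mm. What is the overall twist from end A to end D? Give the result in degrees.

ω = 65.2 rad/s, so T = P/ω = 8.83×745.7 / 65.20 = 101.0 N·m.
J_AB = π(0.0592)⁴/32 = 1.21×10^-6 m⁴; J_BC = π(0.0207)⁴/32 = 1.80×10^-8 m⁴; J_CD = π(0.0563)⁴/32 = 9.86×10^-7 m⁴.
θ = (T/G)·Σ L_i/J_i = (101.0/79.1×10⁹)·(0.659/1.21×10^-6 + 0.110/1.80×10^-8 + 0.248/9.86×10^-7) = 8.810×10^-3 rad.

0.505°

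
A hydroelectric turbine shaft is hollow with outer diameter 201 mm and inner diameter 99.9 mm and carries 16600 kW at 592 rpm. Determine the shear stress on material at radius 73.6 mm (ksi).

19.0 ksi

ω = 2π·592/60 = 61.99 rad/s, so T = P/ω = 16600×10³ / 61.99 = 267800 N·m.
J = π(d_o⁴ − d_i⁴)/32 = π(0.201⁴ − 0.0999⁴)/32 = 1.505×10^-4 m⁴.
Shear stress varies linearly with radius: τ = T·r/J = 267800 × 0.0736 / 1.505×10^-4 = 1.310×10^8 Pa.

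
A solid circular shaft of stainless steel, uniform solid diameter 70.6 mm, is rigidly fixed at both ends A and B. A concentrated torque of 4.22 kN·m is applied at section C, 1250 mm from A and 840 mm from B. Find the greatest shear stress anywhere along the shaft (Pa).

3.65e7 Pa

With uniform GJ and both ends fixed, compatibility θ_AC = θ_CB gives T_A·a = T_B·b, together with T_A + T_B = T₀.
T_A = T₀·b/(a+b) = 4220·840/2090 = 1696 N·m; T_B = 2524 N·m.
τ in each portion: τ_AC = 2.45×10^7 Pa, τ_CB = 3.65×10^7 Pa; maximum is in CB.
τ_max = T_CB·r/J = 2524·0.0353/2.44×10^-6 = 3.653×10^7 Pa.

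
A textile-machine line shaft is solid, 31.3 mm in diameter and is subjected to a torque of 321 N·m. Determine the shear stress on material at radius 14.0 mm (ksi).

J = πd⁴/32 = π(0.0313)⁴/32 = 9.423×10^-8 m⁴.
Shear stress varies linearly with radius: τ = T·r/J = 321.0 × 0.0140 / 9.423×10^-8 = 4.769×10^7 Pa.

6.92 ksi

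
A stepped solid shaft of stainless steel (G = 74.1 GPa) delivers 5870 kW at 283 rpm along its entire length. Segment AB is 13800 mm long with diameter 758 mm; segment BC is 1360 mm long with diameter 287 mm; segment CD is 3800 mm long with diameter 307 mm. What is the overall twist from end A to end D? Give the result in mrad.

ω = 2π·283/60 = 29.64 rad/s, so T = P/ω = 5870×10³ / 29.64 = 198100 N·m.
J_AB = π(0.758)⁴/32 = 0.0324 m⁴; J_BC = π(0.287)⁴/32 = 6.66×10^-4 m⁴; J_CD = π(0.307)⁴/32 = 8.72×10^-4 m⁴.
θ = (T/G)·Σ L_i/J_i = (198100/74.1×10⁹)·(13.8/0.0324 + 1.36/6.66×10^-4 + 3.80/8.72×10^-4) = 0.01824 rad.

18.2 mrad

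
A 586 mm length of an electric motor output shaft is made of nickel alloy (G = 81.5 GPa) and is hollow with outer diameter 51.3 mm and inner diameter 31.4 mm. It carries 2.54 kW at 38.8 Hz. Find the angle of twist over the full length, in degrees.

ω = 2π·38.8 = 243.8 rad/s, so T = P/ω = 2.54×10³ / 243.8 = 10.42 N·m.
J = π(d_o⁴ − d_i⁴)/32 = π(0.0513⁴ − 0.0314⁴)/32 = 5.845×10^-7 m⁴.
θ = T·L/(G·J) = 10.42 × 0.586 / (81.5×10⁹ × 5.845×10^-7) = 1.282×10^-4 rad.

0.00734°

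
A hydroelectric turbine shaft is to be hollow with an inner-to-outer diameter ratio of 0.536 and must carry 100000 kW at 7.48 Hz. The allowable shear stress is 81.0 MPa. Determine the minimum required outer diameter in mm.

ω = 2π·7.48 = 47.00 rad/s, so T = P/ω = 100000×10³ / 47.00 = 2.128e6 N·m.
For a hollow shaft with d_i/d_o = 0.536: τ_max = 16T/(π d_o³ (1−k⁴)), so d_o = [16T/(π τ_allow (1−k⁴))]^(1/3) = [16·2.128e6/(π·8.10×10^7·0.9175)]^(1/3) = 0.5263 m.

526 mm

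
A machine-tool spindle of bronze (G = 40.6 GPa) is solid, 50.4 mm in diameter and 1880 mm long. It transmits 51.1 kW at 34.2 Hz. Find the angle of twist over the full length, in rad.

0.0174 rad

ω = 2π·34.2 = 214.9 rad/s, so T = P/ω = 51.1×10³ / 214.9 = 237.8 N·m.
J = πd⁴/32 = π(0.0504)⁴/32 = 6.335×10^-7 m⁴.
θ = T·L/(G·J) = 237.8 × 1.88 / (40.6×10⁹ × 6.335×10^-7) = 0.01738 rad.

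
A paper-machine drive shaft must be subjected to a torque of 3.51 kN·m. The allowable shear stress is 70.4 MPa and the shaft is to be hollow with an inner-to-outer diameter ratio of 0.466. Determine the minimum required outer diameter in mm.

64.4 mm

For a hollow shaft with d_i/d_o = 0.466: τ_max = 16T/(π d_o³ (1−k⁴)), so d_o = [16T/(π τ_allow (1−k⁴))]^(1/3) = [16·3510/(π·7.04×10^7·0.9528)]^(1/3) = 0.06435 m.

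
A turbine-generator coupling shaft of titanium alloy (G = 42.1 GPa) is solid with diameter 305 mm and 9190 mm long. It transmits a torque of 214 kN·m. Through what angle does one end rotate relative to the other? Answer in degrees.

J = πd⁴/32 = π(0.305)⁴/32 = 8.496×10^-4 m⁴.
θ = T·L/(G·J) = 214000 × 9.19 / (42.1×10⁹ × 8.496×10^-4) = 0.05499 rad.

3.15°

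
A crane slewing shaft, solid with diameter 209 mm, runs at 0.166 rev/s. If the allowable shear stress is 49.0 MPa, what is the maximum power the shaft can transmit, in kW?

J = πd⁴/32 = π(0.209)⁴/32 = 1.873×10^-4 m⁴.
T_max = τ_allow·J/r = 4.90×10^7 × 1.873×10^-4 / 0.104 = 87830 N·m.
ω = 2π·0.166 = 1.043 rad/s, so P_max = T_max·ω = 9.161×10^4 W.

91.6 kW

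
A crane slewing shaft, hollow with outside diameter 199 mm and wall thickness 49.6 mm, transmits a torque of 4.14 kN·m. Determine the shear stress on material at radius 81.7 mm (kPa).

2350 kPa

J = π(d_o⁴ − d_i⁴)/32 = π(0.199⁴ − 0.0998⁴)/32 = 1.442×10^-4 m⁴.
Shear stress varies linearly with radius: τ = T·r/J = 4140 × 0.0817 / 1.442×10^-4 = 2.345×10^6 Pa.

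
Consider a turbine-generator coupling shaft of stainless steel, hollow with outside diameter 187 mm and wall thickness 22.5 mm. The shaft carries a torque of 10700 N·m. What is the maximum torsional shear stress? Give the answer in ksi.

1.81 ksi

J = π(d_o⁴ − d_i⁴)/32 = π(0.187⁴ − 0.142⁴)/32 = 8.013×10^-5 m⁴.
τ_max = T·r/J = 10700 × 0.0935 / 8.013×10^-5 = 1.248×10^7 Pa.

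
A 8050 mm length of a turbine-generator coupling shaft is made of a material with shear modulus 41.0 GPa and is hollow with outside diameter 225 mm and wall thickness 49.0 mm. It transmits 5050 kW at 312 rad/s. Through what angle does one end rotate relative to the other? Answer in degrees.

ω = 312 rad/s, so T = P/ω = 5050×10³ / 312.0 = 16190 N·m.
J = π(d_o⁴ − d_i⁴)/32 = π(0.225⁴ − 0.127⁴)/32 = 2.261×10^-4 m⁴.
θ = T·L/(G·J) = 16190 × 8.05 / (41.0×10⁹ × 2.261×10^-4) = 0.01406 rad.

0.805°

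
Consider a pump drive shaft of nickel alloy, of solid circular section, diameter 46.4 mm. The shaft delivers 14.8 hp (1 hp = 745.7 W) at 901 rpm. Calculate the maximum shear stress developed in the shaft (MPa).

ω = 2π·901/60 = 94.35 rad/s, so T = P/ω = 14.8×745.7 / 94.35 = 117.0 N·m.
J = πd⁴/32 = π(0.0464)⁴/32 = 4.551×10^-7 m⁴.
τ_max = T·r/J = 117.0 × 0.0232 / 4.551×10^-7 = 5.963×10^6 Pa.

5.96 MPa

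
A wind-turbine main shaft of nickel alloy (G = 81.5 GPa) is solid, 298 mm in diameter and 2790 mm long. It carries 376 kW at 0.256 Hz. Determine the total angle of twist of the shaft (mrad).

ω = 2π·0.256 = 1.608 rad/s, so T = P/ω = 376×10³ / 1.608 = 233800 N·m.
J = πd⁴/32 = π(0.298)⁴/32 = 7.742×10^-4 m⁴.
θ = T·L/(G·J) = 233800 × 2.79 / (81.5×10⁹ × 7.742×10^-4) = 0.01034 rad.

10.3 mrad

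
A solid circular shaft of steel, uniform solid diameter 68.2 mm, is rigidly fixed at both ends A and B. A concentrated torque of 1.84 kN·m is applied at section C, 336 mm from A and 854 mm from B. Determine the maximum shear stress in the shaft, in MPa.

21.2 MPa

With uniform GJ and both ends fixed, compatibility θ_AC = θ_CB gives T_A·a = T_B·b, together with T_A + T_B = T₀.
T_A = T₀·b/(a+b) = 1840·854/1190 = 1320 N·m; T_B = 519.5 N·m.
τ in each portion: τ_AC = 2.12×10^7 Pa, τ_CB = 8.34×10^6 Pa; maximum is in AC.
τ_max = T_AC·r/J = 1320·0.0341/2.12×10^-6 = 2.120×10^7 Pa.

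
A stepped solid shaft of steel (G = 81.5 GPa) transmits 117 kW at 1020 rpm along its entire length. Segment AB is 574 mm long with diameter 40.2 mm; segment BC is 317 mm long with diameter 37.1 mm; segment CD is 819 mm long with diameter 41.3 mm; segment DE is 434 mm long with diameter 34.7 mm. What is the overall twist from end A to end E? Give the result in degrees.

ω = 2π·1020/60 = 106.8 rad/s, so T = P/ω = 117×10³ / 106.8 = 1095 N·m.
J_AB = π(0.0402)⁴/32 = 2.56×10^-7 m⁴; J_BC = π(0.0371)⁴/32 = 1.86×10^-7 m⁴; J_CD = π(0.0413)⁴/32 = 2.86×10^-7 m⁴; J_DE = π(0.0347)⁴/32 = 1.42×10^-7 m⁴.
θ = (T/G)·Σ L_i/J_i = (1095/81.5×10⁹)·(0.574/2.56×10^-7 + 0.317/1.86×10^-7 + 0.819/2.86×10^-7 + 0.434/1.42×10^-7) = 0.1325 rad.

7.59°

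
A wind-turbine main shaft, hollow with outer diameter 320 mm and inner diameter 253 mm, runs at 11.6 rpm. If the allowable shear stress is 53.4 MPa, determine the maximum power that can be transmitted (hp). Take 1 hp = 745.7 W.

341 hp

J = π(d_o⁴ − d_i⁴)/32 = π(0.320⁴ − 0.253⁴)/32 = 6.272×10^-4 m⁴.
T_max = τ_allow·J/r = 5.34×10^7 × 6.272×10^-4 / 0.160 = 209300 N·m.
ω = 2π·11.6/60 = 1.215 rad/s, so P_max = T_max·ω = 2.543×10^5 W.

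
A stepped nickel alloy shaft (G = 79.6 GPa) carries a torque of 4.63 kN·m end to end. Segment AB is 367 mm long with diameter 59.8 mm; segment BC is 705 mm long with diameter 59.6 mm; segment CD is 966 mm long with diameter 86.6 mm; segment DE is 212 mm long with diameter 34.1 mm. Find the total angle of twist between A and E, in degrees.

J_AB = π(0.0598)⁴/32 = 1.26×10^-6 m⁴; J_BC = π(0.0596)⁴/32 = 1.24×10^-6 m⁴; J_CD = π(0.0866)⁴/32 = 5.52×10^-6 m⁴; J_DE = π(0.0341)⁴/32 = 1.33×10^-7 m⁴.
θ = (T/G)·Σ L_i/J_i = (4630/79.6×10⁹)·(0.367/1.26×10^-6 + 0.705/1.24×10^-6 + 0.966/5.52×10^-6 + 0.212/1.33×10^-7) = 0.1532 rad.

8.78°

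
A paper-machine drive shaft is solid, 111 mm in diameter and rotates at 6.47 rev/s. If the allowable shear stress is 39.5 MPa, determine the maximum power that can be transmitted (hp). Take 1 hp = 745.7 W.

578 hp

J = πd⁴/32 = π(0.111)⁴/32 = 1.490×10^-5 m⁴.
T_max = τ_allow·J/r = 3.95×10^7 × 1.490×10^-5 / 0.0555 = 10610 N·m.
ω = 2π·6.47 = 40.65 rad/s, so P_max = T_max·ω = 4.312×10^5 W.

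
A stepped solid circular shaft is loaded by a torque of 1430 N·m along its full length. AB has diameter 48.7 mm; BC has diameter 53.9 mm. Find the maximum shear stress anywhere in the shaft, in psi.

9150 psi

Under the same torque, τ_max = 16T/(πd³) is largest where d is smallest — segment AB (d = 48.7 mm).
τ_max = 16·1430/(π·(0.0487)³) = 6.305×10^7 Pa.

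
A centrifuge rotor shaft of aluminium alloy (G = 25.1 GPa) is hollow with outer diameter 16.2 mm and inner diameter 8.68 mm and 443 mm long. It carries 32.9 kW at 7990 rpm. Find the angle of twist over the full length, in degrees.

ω = 2π·7990/60 = 836.7 rad/s, so T = P/ω = 32.9×10³ / 836.7 = 39.32 N·m.
J = π(d_o⁴ − d_i⁴)/32 = π(0.0162⁴ − 0.00868⁴)/32 = 6.204×10^-9 m⁴.
θ = T·L/(G·J) = 39.32 × 0.443 / (25.1×10⁹ × 6.204×10^-9) = 0.1119 rad.

6.41°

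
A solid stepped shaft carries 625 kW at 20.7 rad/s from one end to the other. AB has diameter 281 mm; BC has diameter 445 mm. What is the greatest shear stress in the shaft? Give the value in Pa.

6.93e6 Pa

ω = 20.7 rad/s, so T = P/ω = 625×10³ / 20.70 = 30190 N·m.
Under the same torque, τ_max = 16T/(πd³) is largest where d is smallest — segment AB (d = 281 mm).
τ_max = 16·30190/(π·(0.281)³) = 6.930×10^6 Pa.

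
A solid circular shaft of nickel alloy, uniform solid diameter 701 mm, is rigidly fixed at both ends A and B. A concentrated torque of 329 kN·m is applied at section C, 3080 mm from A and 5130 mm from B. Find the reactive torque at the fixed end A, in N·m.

With uniform GJ and both ends fixed, compatibility θ_AC = θ_CB gives T_A·a = T_B·b, together with T_A + T_B = T₀.
T_A = T₀·b/(a+b) = 329000·5130/8210 = 205600 N·m; T_B = 123400 N·m.

206000 N·m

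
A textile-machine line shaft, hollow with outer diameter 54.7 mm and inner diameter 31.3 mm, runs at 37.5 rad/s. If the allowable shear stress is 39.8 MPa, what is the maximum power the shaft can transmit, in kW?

J = π(d_o⁴ − d_i⁴)/32 = π(0.0547⁴ − 0.0313⁴)/32 = 7.847×10^-7 m⁴.
T_max = τ_allow·J/r = 3.98×10^7 × 7.847×10^-7 / 0.0274 = 1142 N·m.
ω = 37.5 rad/s, so P_max = T_max·ω = 4.282×10^4 W.

42.8 kW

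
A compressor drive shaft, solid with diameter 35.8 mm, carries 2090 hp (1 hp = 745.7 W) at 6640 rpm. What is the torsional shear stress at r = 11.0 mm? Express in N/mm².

153 N/mm²

ω = 2π·6640/60 = 695.3 rad/s, so T = P/ω = 2090×745.7 / 695.3 = 2241 N·m.
J = πd⁴/32 = π(0.0358)⁴/32 = 1.613×10^-7 m⁴.
Shear stress varies linearly with radius: τ = T·r/J = 2241 × 0.0110 / 1.613×10^-7 = 1.529×10^8 Pa.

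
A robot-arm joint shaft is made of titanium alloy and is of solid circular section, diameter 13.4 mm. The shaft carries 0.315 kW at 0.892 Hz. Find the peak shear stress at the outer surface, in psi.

17300 psi

ω = 2π·0.892 = 5.605 rad/s, so T = P/ω = 0.315×10³ / 5.605 = 56.20 N·m.
J = πd⁴/32 = π(0.0134)⁴/32 = 3.165×10^-9 m⁴.
τ_max = T·r/J = 56.20 × 0.00670 / 3.165×10^-9 = 1.190×10^8 Pa.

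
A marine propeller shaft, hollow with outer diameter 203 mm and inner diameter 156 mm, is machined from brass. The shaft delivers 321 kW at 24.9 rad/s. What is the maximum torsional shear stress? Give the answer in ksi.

ω = 24.9 rad/s, so T = P/ω = 321×10³ / 24.90 = 12890 N·m.
J = π(d_o⁴ − d_i⁴)/32 = π(0.203⁴ − 0.156⁴)/32 = 1.086×10^-4 m⁴.
τ_max = T·r/J = 12890 × 0.102 / 1.086×10^-4 = 1.205×10^7 Pa.

1.75 ksi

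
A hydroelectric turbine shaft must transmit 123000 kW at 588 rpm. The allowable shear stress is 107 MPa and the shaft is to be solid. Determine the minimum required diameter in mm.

456 mm

ω = 2π·588/60 = 61.58 rad/s, so T = P/ω = 123000×10³ / 61.58 = 1.998e6 N·m.
For a solid shaft τ_max = 16T/(πd³), so d = (16T/(π τ_allow))^(1/3) = (16·1.998e6/(π·1.07×10^8))^(1/3) = 0.4564 m.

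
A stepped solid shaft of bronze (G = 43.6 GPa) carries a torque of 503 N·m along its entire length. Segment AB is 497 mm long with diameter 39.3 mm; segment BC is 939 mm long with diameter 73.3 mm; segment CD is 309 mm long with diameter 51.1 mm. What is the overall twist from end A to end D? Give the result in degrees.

1.93°

J_AB = π(0.0393)⁴/32 = 2.34×10^-7 m⁴; J_BC = π(0.0733)⁴/32 = 2.83×10^-6 m⁴; J_CD = π(0.0511)⁴/32 = 6.69×10^-7 m⁴.
θ = (T/G)·Σ L_i/J_i = (503.0/43.6×10⁹)·(0.497/2.34×10^-7 + 0.939/2.83×10^-6 + 0.309/6.69×10^-7) = 0.03363 rad.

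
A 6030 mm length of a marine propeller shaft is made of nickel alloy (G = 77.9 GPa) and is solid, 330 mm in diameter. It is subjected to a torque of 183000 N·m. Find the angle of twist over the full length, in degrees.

0.697°

J = πd⁴/32 = π(0.330)⁴/32 = 1.164×10^-3 m⁴.
θ = T·L/(G·J) = 183000 × 6.03 / (77.9×10⁹ × 1.164×10^-3) = 0.01217 rad.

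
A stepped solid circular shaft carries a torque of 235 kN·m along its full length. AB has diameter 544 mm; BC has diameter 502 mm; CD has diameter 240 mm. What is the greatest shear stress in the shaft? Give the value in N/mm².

Under the same torque, τ_max = 16T/(πd³) is largest where d is smallest — segment CD (d = 240 mm).
τ_max = 16·235000/(π·(0.240)³) = 8.658×10^7 Pa.

86.6 N/mm²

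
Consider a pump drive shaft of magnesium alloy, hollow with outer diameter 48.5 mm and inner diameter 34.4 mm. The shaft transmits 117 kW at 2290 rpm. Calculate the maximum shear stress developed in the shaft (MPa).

29.2 MPa

ω = 2π·2290/60 = 239.8 rad/s, so T = P/ω = 117×10³ / 239.8 = 487.9 N·m.
J = π(d_o⁴ − d_i⁴)/32 = π(0.0485⁴ − 0.0344⁴)/32 = 4.057×10^-7 m⁴.
τ_max = T·r/J = 487.9 × 0.0243 / 4.057×10^-7 = 2.916×10^7 Pa.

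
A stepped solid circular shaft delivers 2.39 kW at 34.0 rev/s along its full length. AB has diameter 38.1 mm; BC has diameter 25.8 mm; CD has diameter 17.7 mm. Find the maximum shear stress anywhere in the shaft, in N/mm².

ω = 2π·34.0 = 213.6 rad/s, so T = P/ω = 2.39×10³ / 213.6 = 11.19 N·m.
Under the same torque, τ_max = 16T/(πd³) is largest where d is smallest — segment CD (d = 17.7 mm).
τ_max = 16·11.19/(π·(0.0177)³) = 1.028×10^7 Pa.

10.3 N/mm²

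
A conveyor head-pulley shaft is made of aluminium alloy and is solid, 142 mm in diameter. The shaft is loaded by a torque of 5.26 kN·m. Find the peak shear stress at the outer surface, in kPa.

9360 kPa

J = πd⁴/32 = π(0.142)⁴/32 = 3.992×10^-5 m⁴.
τ_max = T·r/J = 5260 × 0.0710 / 3.992×10^-5 = 9.356×10^6 Pa.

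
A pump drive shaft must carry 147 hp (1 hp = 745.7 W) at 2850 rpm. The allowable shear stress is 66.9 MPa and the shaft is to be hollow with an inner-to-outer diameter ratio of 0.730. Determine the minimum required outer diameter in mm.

33.9 mm

ω = 2π·2850/60 = 298.5 rad/s, so T = P/ω = 147×745.7 / 298.5 = 367.3 N·m.
For a hollow shaft with d_i/d_o = 0.730: τ_max = 16T/(π d_o³ (1−k⁴)), so d_o = [16T/(π τ_allow (1−k⁴))]^(1/3) = [16·367.3/(π·6.69×10^7·0.7160)]^(1/3) = 0.03393 m.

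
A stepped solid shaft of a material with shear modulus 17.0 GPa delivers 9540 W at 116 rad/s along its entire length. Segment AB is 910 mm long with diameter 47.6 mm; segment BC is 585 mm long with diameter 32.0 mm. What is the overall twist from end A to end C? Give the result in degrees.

2.08°

ω = 116 rad/s, so T = P/ω = 9540 / 116.0 = 82.24 N·m.
J_AB = π(0.0476)⁴/32 = 5.04×10^-7 m⁴; J_BC = π(0.0320)⁴/32 = 1.03×10^-7 m⁴.
θ = (T/G)·Σ L_i/J_i = (82.24/17.0×10⁹)·(0.910/5.04×10^-7 + 0.585/1.03×10^-7) = 0.03623 rad.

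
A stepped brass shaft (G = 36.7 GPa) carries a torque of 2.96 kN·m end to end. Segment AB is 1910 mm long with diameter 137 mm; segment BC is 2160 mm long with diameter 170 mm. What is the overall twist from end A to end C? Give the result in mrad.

J_AB = π(0.137)⁴/32 = 3.46×10^-5 m⁴; J_BC = π(0.170)⁴/32 = 8.20×10^-5 m⁴.
θ = (T/G)·Σ L_i/J_i = (2960/36.7×10⁹)·(1.91/3.46×10^-5 + 2.16/8.20×10^-5) = 6.579×10^-3 rad.

6.58 mrad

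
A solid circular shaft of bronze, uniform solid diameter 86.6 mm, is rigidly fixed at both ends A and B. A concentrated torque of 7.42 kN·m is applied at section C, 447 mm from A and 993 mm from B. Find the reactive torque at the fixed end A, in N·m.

With uniform GJ and both ends fixed, compatibility θ_AC = θ_CB gives T_A·a = T_B·b, together with T_A + T_B = T₀.
T_A = T₀·b/(a+b) = 7420·993/1440 = 5117 N·m; T_B = 2303 N·m.

5120 N·m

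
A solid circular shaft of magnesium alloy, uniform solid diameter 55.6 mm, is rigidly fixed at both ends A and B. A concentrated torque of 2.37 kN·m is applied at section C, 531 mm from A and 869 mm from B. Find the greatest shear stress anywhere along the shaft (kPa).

43600 kPa

With uniform GJ and both ends fixed, compatibility θ_AC = θ_CB gives T_A·a = T_B·b, together with T_A + T_B = T₀.
T_A = T₀·b/(a+b) = 2370·869/1400 = 1471 N·m; T_B = 898.9 N·m.
τ in each portion: τ_AC = 4.36×10^7 Pa, τ_CB = 2.66×10^7 Pa; maximum is in AC.
τ_max = T_AC·r/J = 1471·0.0278/9.38×10^-7 = 4.359×10^7 Pa.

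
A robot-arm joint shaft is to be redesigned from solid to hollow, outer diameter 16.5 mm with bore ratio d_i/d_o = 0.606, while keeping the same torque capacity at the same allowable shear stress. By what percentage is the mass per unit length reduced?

30.3 %

Equal τ_max and T ⇒ the solid shaft needs d_s³ = d_o³(1−k⁴), so d_s = 16.5·(1−0.606⁴)^(1/3) = 15.72 mm.
Area ratio A_h/A_s = d_o²(1−k²)/d_s² = (1−k²)/(1−k⁴)^(2/3) = 0.6969.
Mass saving = 1 − 0.6969 = 30.3 %.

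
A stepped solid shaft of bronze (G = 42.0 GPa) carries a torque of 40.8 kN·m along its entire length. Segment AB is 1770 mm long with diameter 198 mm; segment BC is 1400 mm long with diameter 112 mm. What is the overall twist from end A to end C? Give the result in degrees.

5.70°

J_AB = π(0.198)⁴/32 = 1.51×10^-4 m⁴; J_BC = π(0.112)⁴/32 = 1.54×10^-5 m⁴.
θ = (T/G)·Σ L_i/J_i = (40800/42.0×10⁹)·(1.77/1.51×10^-4 + 1.40/1.54×10^-5) = 0.09943 rad.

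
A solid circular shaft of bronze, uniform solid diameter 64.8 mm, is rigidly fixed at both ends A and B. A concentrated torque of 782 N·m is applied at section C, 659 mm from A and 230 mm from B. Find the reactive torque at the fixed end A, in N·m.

202 N·m

With uniform GJ and both ends fixed, compatibility θ_AC = θ_CB gives T_A·a = T_B·b, together with T_A + T_B = T₀.
T_A = T₀·b/(a+b) = 782.0·230/889.0 = 202.3 N·m; T_B = 579.7 N·m.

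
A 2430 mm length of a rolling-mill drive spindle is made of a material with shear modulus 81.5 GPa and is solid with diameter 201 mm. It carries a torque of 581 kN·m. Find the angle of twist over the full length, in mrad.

108 mrad

J = πd⁴/32 = π(0.201)⁴/32 = 1.602×10^-4 m⁴.
θ = T·L/(G·J) = 581000 × 2.43 / (81.5×10⁹ × 1.602×10^-4) = 0.1081 rad.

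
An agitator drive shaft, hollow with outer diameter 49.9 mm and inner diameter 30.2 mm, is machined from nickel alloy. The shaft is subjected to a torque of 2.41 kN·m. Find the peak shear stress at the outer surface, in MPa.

114 MPa

J = π(d_o⁴ − d_i⁴)/32 = π(0.0499⁴ − 0.0302⁴)/32 = 5.270×10^-7 m⁴.
τ_max = T·r/J = 2410 × 0.0249 / 5.270×10^-7 = 1.141×10^8 Pa.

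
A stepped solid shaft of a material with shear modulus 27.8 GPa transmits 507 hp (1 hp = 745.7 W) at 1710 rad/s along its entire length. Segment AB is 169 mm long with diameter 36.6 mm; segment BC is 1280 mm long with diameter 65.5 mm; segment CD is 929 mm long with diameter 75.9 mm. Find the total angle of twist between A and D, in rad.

0.0155 rad

ω = 1710 rad/s, so T = P/ω = 507×745.7 / 1710 = 221.1 N·m.
J_AB = π(0.0366)⁴/32 = 1.76×10^-7 m⁴; J_BC = π(0.0655)⁴/32 = 1.81×10^-6 m⁴; J_CD = π(0.0759)⁴/32 = 3.26×10^-6 m⁴.
θ = (T/G)·Σ L_i/J_i = (221.1/27.8×10⁹)·(0.169/1.76×10^-7 + 1.28/1.81×10^-6 + 0.929/3.26×10^-6) = 0.01553 rad.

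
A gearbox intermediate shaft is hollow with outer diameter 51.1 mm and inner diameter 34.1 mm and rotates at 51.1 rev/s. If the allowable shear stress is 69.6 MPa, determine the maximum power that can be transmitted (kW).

J = π(d_o⁴ − d_i⁴)/32 = π(0.0511⁴ − 0.0341⁴)/32 = 5.367×10^-7 m⁴.
T_max = τ_allow·J/r = 6.96×10^7 × 5.367×10^-7 / 0.0255 = 1462 N·m.
ω = 2π·51.1 = 321.1 rad/s, so P_max = T_max·ω = 4.694×10^5 W.

469 kW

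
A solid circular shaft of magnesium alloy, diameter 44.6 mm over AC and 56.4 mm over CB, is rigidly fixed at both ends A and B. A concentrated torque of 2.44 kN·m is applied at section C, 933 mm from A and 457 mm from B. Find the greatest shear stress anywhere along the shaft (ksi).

Compatibility: T_A·a/J_AC = T_B·b/J_CB with T_A + T_B = T₀.
J_AC = 3.88×10^-7 m⁴, J_CB = 9.93×10^-7 m⁴, so T_A = T₀·(J_AC/a)/((J_AC/a)+(J_CB/b)) = 392.2 N·m, T_B = 2048 N·m.
τ in each portion: τ_AC = 2.25×10^7 Pa, τ_CB = 5.81×10^7 Pa; maximum is in CB.
τ_max = T_CB·r/J = 2048·0.0282/9.93×10^-7 = 5.813×10^7 Pa.

8.43 ksi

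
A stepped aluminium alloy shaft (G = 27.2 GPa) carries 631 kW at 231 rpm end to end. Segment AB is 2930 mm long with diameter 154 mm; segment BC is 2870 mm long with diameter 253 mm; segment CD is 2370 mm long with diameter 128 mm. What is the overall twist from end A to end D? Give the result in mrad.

144 mrad

ω = 2π·231/60 = 24.19 rad/s, so T = P/ω = 631×10³ / 24.19 = 26080 N·m.
J_AB = π(0.154)⁴/32 = 5.52×10^-5 m⁴; J_BC = π(0.253)⁴/32 = 4.02×10^-4 m⁴; J_CD = π(0.128)⁴/32 = 2.64×10^-5 m⁴.
θ = (T/G)·Σ L_i/J_i = (26080/27.2×10⁹)·(2.93/5.52×10^-5 + 2.87/4.02×10^-4 + 2.37/2.64×10^-5) = 0.1440 rad.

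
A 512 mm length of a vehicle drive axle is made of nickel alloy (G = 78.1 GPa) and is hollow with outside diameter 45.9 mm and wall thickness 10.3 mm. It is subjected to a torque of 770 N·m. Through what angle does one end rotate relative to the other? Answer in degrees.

0.731°

J = π(d_o⁴ − d_i⁴)/32 = π(0.0459⁴ − 0.0253⁴)/32 = 3.955×10^-7 m⁴.
θ = T·L/(G·J) = 770.0 × 0.512 / (78.1×10⁹ × 3.955×10^-7) = 0.01276 rad.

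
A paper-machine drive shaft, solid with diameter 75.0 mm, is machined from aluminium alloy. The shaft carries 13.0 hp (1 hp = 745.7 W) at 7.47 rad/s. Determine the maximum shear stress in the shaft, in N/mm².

ω = 7.47 rad/s, so T = P/ω = 13.0×745.7 / 7.470 = 1298 N·m.
J = πd⁴/32 = π(0.0750)⁴/32 = 3.106×10^-6 m⁴.
τ_max = T·r/J = 1298 × 0.0375 / 3.106×10^-6 = 1.567×10^7 Pa.

15.7 N/mm²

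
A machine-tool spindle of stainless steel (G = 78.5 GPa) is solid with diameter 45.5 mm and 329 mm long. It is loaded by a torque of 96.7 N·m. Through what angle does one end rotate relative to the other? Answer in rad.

9.63e-4 rad

J = πd⁴/32 = π(0.0455)⁴/32 = 4.208×10^-7 m⁴.
θ = T·L/(G·J) = 96.70 × 0.329 / (78.5×10⁹ × 4.208×10^-7) = 9.632×10^-4 rad.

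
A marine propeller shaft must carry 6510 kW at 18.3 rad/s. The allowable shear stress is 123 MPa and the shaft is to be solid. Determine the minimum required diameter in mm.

ω = 18.3 rad/s, so T = P/ω = 6510×10³ / 18.30 = 355700 N·m.
For a solid shaft τ_max = 16T/(πd³), so d = (16T/(π τ_allow))^(1/3) = (16·355700/(π·1.23×10^8))^(1/3) = 0.2451 m.

245 mm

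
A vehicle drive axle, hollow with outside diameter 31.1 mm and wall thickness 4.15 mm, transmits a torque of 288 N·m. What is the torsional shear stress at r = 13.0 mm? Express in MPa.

J = π(d_o⁴ − d_i⁴)/32 = π(0.0311⁴ − 0.0228⁴)/32 = 6.531×10^-8 m⁴.
Shear stress varies linearly with radius: τ = T·r/J = 288.0 × 0.0130 / 6.531×10^-8 = 5.732×10^7 Pa.

57.3 MPa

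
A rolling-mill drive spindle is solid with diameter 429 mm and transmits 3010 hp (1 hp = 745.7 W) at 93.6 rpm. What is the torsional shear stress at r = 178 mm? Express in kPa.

ω = 2π·93.6/60 = 9.802 rad/s, so T = P/ω = 3010×745.7 / 9.802 = 229000 N·m.
J = πd⁴/32 = π(0.429)⁴/32 = 3.325×10^-3 m⁴.
Shear stress varies linearly with radius: τ = T·r/J = 229000 × 0.178 / 3.325×10^-3 = 1.226×10^7 Pa.

12300 kPa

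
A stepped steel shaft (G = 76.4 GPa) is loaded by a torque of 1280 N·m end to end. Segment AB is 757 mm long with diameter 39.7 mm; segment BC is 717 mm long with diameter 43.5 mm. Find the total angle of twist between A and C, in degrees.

J_AB = π(0.0397)⁴/32 = 2.44×10^-7 m⁴; J_BC = π(0.0435)⁴/32 = 3.52×10^-7 m⁴.
θ = (T/G)·Σ L_i/J_i = (1280/76.4×10⁹)·(0.757/2.44×10^-7 + 0.717/3.52×10^-7) = 0.08618 rad.

4.94°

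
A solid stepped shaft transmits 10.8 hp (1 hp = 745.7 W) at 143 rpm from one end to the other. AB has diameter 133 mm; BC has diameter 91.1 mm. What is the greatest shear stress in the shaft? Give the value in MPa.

ω = 2π·143/60 = 14.97 rad/s, so T = P/ω = 10.8×745.7 / 14.97 = 537.8 N·m.
Under the same torque, τ_max = 16T/(πd³) is largest where d is smallest — segment BC (d = 91.1 mm).
τ_max = 16·537.8/(π·(0.0911)³) = 3.623×10^6 Pa.

3.62 MPa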